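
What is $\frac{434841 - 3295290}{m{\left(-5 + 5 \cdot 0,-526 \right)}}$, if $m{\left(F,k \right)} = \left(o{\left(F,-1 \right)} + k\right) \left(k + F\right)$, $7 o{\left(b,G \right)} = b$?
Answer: $- \frac{6674381}{652599} \approx -10.227$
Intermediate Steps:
$o{\left(b,G \right)} = \frac{b}{7}$
$m{\left(F,k \right)} = \left(F + k\right) \left(k + \frac{F}{7}\right)$ ($m{\left(F,k \right)} = \left(\frac{F}{7} + k\right) \left(k + F\right) = \left(k + \frac{F}{7}\right) \left(F + k\right) = \left(F + k\right) \left(k + \frac{F}{7}\right)$)
$\frac{434841 - 3295290}{m{\left(-5 + 5 \cdot 0,-526 \right)}} = \frac{434841 - 3295290}{\left(-526\right)^{2} + \frac{\left(-5 + 5 \cdot 0\right)^{2}}{7} + \frac{8}{7} \left(-5 + 5 \cdot 0\right) \left(-526\right)} = - \frac{2860449}{276676 + \frac{\left(-5 + 0\right)^{2}}{7} + \frac{8}{7} \left(-5 + 0\right) \left(-526\right)} = - \frac{2860449}{276676 + \frac{\left(-5\right)^{2}}{7} + \frac{8}{7} \left(-5\right) \left(-526\right)} = - \frac{2860449}{276676 + \frac{1}{7} \cdot 25 + \frac{21040}{7}} = - \frac{2860449}{276676 + \frac{25}{7} + \frac{21040}{7}} = - \frac{2860449}{\frac{1957797}{7}} = \left(-2860449\right) \frac{7}{1957797} = - \frac{6674381}{652599}$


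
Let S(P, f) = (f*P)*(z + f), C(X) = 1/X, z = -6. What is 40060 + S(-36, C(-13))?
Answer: 6767296/169 ≈ 40043.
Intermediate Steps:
S(P, f) = P*f*(-6 + f) (S(P, f) = (f*P)*(-6 + f) = (P*f)*(-6 + f) = P*f*(-6 + f))
40060 + S(-36, C(-13)) = 40060 - 36*(-6 + 1/(-13))/(-13) = 40060 - 36*(-1/13)*(-6 - 1/13) = 40060 - 36*(-1/13)*(-79/13) = 40060 - 2844/169 = 6767296/169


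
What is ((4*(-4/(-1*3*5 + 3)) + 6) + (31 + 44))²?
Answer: 61009/9 ≈ 6778.8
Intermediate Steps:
((4*(-4/(-1*3*5 + 3)) + 6) + (31 + 44))² = ((4*(-4/(-3*5 + 3)) + 6) + 75)² = ((4*(-4/(-15 + 3)) + 6) + 75)² = ((4*(-4/(-12)) + 6) + 75)² = ((4*(-4*(-1/12)) + 6) + 75)² = ((4*(⅓) + 6) + 75)² = ((4/3 + 6) + 75)² = (22/3 + 75)² = (247/3)² = 61009/9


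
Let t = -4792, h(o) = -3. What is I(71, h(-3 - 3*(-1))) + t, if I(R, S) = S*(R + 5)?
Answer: -5020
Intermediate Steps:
I(R, S) = S*(5 + R)
I(71, h(-3 - 3*(-1))) + t = -3*(5 + 71) - 4792 = -3*76 - 4792 = -228 - 4792 = -5020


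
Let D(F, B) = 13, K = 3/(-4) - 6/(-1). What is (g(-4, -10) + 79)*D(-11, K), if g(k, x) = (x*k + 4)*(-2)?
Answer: -117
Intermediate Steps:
K = 21/4 (K = 3*(-¼) - 6*(-1) = -¾ + 6 = 21/4 ≈ 5.2500)
g(k, x) = -8 - 2*k*x (g(k, x) = (k*x + 4)*(-2) = (4 + k*x)*(-2) = -8 - 2*k*x)
(g(-4, -10) + 79)*D(-11, K) = ((-8 - 2*(-4)*(-10)) + 79)*13 = ((-8 - 80) + 79)*13 = (-88 + 79)*13 = -9*13 = -117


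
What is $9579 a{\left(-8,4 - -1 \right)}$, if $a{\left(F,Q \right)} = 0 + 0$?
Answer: $0$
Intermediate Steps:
$a{\left(F,Q \right)} = 0$
$9579 a{\left(-8,4 - -1 \right)} = 9579 \cdot 0 = 0$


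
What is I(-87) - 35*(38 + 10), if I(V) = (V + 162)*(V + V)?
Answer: -14730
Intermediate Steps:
I(V) = 2*V*(162 + V) (I(V) = (162 + V)*(2*V) = 2*V*(162 + V))
I(-87) - 35*(38 + 10) = 2*(-87)*(162 - 87) - 35*(38 + 10) = 2*(-87)*75 - 35*48 = -13050 - 1680 = -14730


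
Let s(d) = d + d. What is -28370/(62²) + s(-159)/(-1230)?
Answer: -2806059/394010 ≈ -7.1218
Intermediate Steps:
s(d) = 2*d
-28370/(62²) + s(-159)/(-1230) = -28370/(62²) + (2*(-159))/(-1230) = -28370/3844 - 318*(-1/1230) = -28370*1/3844 + 53/205 = -14185/1922 + 53/205 = -2806059/394010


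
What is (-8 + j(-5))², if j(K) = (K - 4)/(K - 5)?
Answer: 5041/100 ≈ 50.410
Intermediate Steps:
j(K) = (-4 + K)/(-5 + K)
(-8 + j(-5))² = (-8 + (-4 - 5)/(-5 - 5))² = (-8 - 9/(-10))² = (-8 - ⅒*(-9))² = (-8 + 9/10)² = (-71/10)² = 5041/100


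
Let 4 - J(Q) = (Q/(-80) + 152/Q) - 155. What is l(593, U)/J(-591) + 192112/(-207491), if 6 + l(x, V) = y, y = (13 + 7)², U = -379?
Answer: 2485767932432/1489868168909 ≈ 1.6684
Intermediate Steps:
y = 400 (y = 20² = 400)
J(Q) = 159 - 152/Q + Q/80 (J(Q) = 4 - ((Q/(-80) + 152/Q) - 155) = 4 - ((Q*(-1/80) + 152/Q) - 155) = 4 - ((-Q/80 + 152/Q) - 155) = 4 - ((152/Q - Q/80) - 155) = 4 - (-155 + 152/Q - Q/80) = 4 + (155 - 152/Q + Q/80) = 159 - 152/Q + Q/80)
l(x, V) = 394 (l(x, V) = -6 + 400 = 394)
l(593, U)/J(-591) + 192112/(-207491) = 394/(159 - 152/(-591) + (1/80)*(-591)) + 192112/(-207491) = 394/(159 - 152*(-1/591) - 591/80) + 192112*(-1/207491) = 394/(159 + 152/591 - 591/80) - 192112/207491 = 394/(7180399/47280) - 192112/207491 = 394*(47280/7180399) - 192112/207491 = 18628320/7180399 - 192112/207491 = 2485767932432/1489868168909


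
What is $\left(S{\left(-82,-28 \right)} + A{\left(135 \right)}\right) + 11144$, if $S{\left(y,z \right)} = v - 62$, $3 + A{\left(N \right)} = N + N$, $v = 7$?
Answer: $11356$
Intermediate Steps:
$A{\left(N \right)} = -3 + 2 N$ ($A{\left(N \right)} = -3 + \left(N + N\right) = -3 + 2 N$)
$S{\left(y,z \right)} = -55$ ($S{\left(y,z \right)} = 7 - 62 = -55$)
$\left(S{\left(-82,-28 \right)} + A{\left(135 \right)}\right) + 11144 = \left(-55 + \left(-3 + 2 \cdot 135\right)\right) + 11144 = \left(-55 + \left(-3 + 270\right)\right) + 11144 = \left(-55 + 267\right) + 11144 = 212 + 11144 = 11356$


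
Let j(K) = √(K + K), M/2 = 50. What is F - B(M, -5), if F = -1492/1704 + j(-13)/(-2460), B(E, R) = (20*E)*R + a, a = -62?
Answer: 4286039/426 - I*√26/2460 ≈ 10061.0 - 0.0020728*I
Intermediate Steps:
M = 100 (M = 2*50 = 100)
j(K) = √2*√K (j(K) = √(2*K) = √2*√K)
B(E, R) = -62 + 20*E*R (B(E, R) = (20*E)*R - 62 = 20*E*R - 62 = -62 + 20*E*R)
F = -373/426 - I*√26/2460 (F = -1492/1704 + (√2*√(-13))/(-2460) = -1492*1/1704 + (√2*(I*√13))*(-1/2460) = -373/426 + (I*√26)*(-1/2460) = -373/426 - I*√26/2460 ≈ -0.87559 - 0.0020728*I)
F - B(M, -5) = (-373/426 - I*√26/2460) - (-62 + 20*100*(-5)) = (-373/426 - I*√26/2460) - (-62 - 10000) = (-373/426 - I*√26/2460) - 1*(-10062) = (-373/426 - I*√26/2460) + 10062 = 4286039/426 - I*√26/2460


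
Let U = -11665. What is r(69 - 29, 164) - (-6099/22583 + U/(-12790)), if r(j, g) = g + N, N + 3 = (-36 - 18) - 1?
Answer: 6086250387/57767314 ≈ 105.36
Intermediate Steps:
N = -58 (N = -3 + ((-36 - 18) - 1) = -3 + (-54 - 1) = -3 - 55 = -58)
r(j, g) = -58 + g (r(j, g) = g - 58 = -58 + g)
r(69 - 29, 164) - (-6099/22583 + U/(-12790)) = (-58 + 164) - (-6099/22583 - 11665/(-12790)) = 106 - (-6099*1/22583 - 11665*(-1/12790)) = 106 - (-6099/22583 + 2333/2558) = 106 - 1*37084897/57767314 = 106 - 37084897/57767314 = 6086250387/57767314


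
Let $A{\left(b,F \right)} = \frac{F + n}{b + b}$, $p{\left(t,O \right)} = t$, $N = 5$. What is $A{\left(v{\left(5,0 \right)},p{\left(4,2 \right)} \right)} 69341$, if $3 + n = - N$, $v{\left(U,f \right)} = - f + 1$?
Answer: $-138682$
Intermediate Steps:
$v{\left(U,f \right)} = 1 - f$
$n = -8$ ($n = -3 - 5 = -8$)
$A{\left(b,F \right)} = \frac{-8 + F}{2 b}$ ($A{\left(b,F \right)} = \frac{F - 8}{b + b} = \frac{-8 + F}{2 b}$)
$A{\left(v{\left(5,0 \right)},p{\left(4,2 \right)} \right)} 69341 = \frac{-8 + 4}{2 \left(1 - 0\right)} 69341 = \frac{1}{2} \frac{1}{1 + 0} \left(-4\right) 69341 = \frac{1}{2} \cdot 1^{-1} \left(-4\right) 69341 = \frac{1}{2} \cdot 1 \left(-4\right) 69341 = \left(-2\right) 69341 = -138682$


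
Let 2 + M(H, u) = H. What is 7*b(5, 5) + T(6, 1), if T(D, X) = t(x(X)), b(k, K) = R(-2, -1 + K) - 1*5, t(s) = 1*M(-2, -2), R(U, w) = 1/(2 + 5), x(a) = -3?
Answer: -38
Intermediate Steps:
R(U, w) = ⅐ (R(U, w) = 1/7 = ⅐)
M(H, u) = -2 + H
t(s) = -4 (t(s) = 1*(-2 - 2) = 1*(-4) = -4)
b(k, K) = -34/7 (b(k, K) = ⅐ - 1*5 = ⅐ - 5 = -34/7)
T(D, X) = -4
7*b(5, 5) + T(6, 1) = 7*(-34/7) - 4 = -34 - 4 = -38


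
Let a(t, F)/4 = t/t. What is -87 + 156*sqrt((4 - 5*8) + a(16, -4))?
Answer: -87 + 624*I*sqrt(2) ≈ -87.0 + 882.47*I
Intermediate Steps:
a(t, F) = 4 (a(t, F) = 4*(t/t) = 4*1 = 4)
-87 + 156*sqrt((4 - 5*8) + a(16, -4)) = -87 + 156*sqrt((4 - 5*8) + 4) = -87 + 156*sqrt((4 - 40) + 4) = -87 + 156*sqrt(-36 + 4) = -87 + 156*sqrt(-32) = -87 + 156*(4*I*sqrt(2)) = -87 + 624*I*sqrt(2)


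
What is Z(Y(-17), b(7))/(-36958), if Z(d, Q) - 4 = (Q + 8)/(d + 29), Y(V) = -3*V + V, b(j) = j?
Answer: -89/776118 ≈ -0.00011467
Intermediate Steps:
Y(V) = -2*V
Z(d, Q) = 4 + (8 + Q)/(29 + d) (Z(d, Q) = 4 + (Q + 8)/(d + 29) = 4 + (8 + Q)/(29 + d))
Z(Y(-17), b(7))/(-36958) = ((124 + 7 + 4*(-2*(-17)))/(29 - 2*(-17)))/(-36958) = ((124 + 7 + 4*34)/(29 + 34))*(-1/36958) = ((124 + 7 + 136)/63)*(-1/36958) = ((1/63)*267)*(-1/36958) = (89/21)*(-1/36958) = -89/776118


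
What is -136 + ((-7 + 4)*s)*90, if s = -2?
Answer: 404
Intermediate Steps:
-136 + ((-7 + 4)*s)*90 = -136 + ((-7 + 4)*(-2))*90 = -136 - 3*(-2)*90 = -136 + 6*90 = -136 + 540 = 404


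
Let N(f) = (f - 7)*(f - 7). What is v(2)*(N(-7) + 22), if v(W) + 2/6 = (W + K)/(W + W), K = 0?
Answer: 109/3 ≈ 36.333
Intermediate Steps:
N(f) = (-7 + f)² (N(f) = (-7 + f)*(-7 + f) = (-7 + f)²)
v(W) = ⅙ (v(W) = -⅓ + (W + 0)/(W + W) = -⅓ + W/((2*W)) = -⅓ + W*(1/(2*W)) = -⅓ + ½ = ⅙)
v(2)*(N(-7) + 22) = ((-7 - 7)² + 22)/6 = ((-14)² + 22)/6 = (196 + 22)/6 = (⅙)*218 = 109/3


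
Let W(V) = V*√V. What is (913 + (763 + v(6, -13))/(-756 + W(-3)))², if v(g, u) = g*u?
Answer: 2*(-237723521243*I + 1888658277*√3)/(27*(-21167*I + 168*√3)) ≈ 8.3192e+5 + 11.36*I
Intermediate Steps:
W(V) = V^(3/2)
(913 + (763 + v(6, -13))/(-756 + W(-3)))² = (913 + (763 + 6*(-13))/(-756 + (-3)^(3/2)))² = (913 + (763 - 78)/(-756 - 3*I*√3))² = (913 + 685/(-756 - 3*I*√3))²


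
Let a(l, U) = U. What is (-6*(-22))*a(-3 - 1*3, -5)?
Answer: -660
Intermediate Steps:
(-6*(-22))*a(-3 - 1*3, -5) = -6*(-22)*(-5) = 132*(-5) = -660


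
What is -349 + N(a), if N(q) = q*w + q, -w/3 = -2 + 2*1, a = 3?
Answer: -346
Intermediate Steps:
w = 0 (w = -3*(-2 + 2*1) = -3*(-2 + 2) = -3*0 = 0)
N(q) = q (N(q) = q*0 + q = 0 + q = q)
-349 + N(a) = -349 + 3 = -346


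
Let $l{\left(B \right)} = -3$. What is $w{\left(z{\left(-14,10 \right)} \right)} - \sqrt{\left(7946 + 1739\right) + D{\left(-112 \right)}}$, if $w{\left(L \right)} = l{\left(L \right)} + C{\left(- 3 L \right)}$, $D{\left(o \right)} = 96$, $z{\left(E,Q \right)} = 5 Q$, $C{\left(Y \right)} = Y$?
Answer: $-153 - \sqrt{9781} \approx -251.9$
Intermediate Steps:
$w{\left(L \right)} = -3 - 3 L$
$w{\left(z{\left(-14,10 \right)} \right)} - \sqrt{\left(7946 + 1739\right) + D{\left(-112 \right)}} = \left(-3 - 3 \cdot 5 \cdot 10\right) - \sqrt{\left(7946 + 1739\right) + 96} = \left(-3 - 150\right) - \sqrt{9685 + 96} = \left(-3 - 150\right) - \sqrt{9781} = -153 - \sqrt{9781}$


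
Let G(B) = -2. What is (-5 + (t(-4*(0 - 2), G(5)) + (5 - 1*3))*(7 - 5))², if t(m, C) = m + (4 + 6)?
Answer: 1225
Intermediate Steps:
t(m, C) = 10 + m (t(m, C) = m + 10 = 10 + m)
(-5 + (t(-4*(0 - 2), G(5)) + (5 - 1*3))*(7 - 5))² = (-5 + ((10 - 4*(0 - 2)) + (5 - 1*3))*(7 - 5))² = (-5 + ((10 - 4*(-2)) + (5 - 3))*2)² = (-5 + ((10 + 8) + 2)*2)² = (-5 + (18 + 2)*2)² = (-5 + 20*2)² = (-5 + 40)² = 35² = 1225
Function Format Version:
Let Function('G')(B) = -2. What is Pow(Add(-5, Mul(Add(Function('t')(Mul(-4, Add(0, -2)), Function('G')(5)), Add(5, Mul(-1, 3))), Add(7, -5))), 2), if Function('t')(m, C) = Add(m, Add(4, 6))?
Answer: 1225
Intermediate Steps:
Function('t')(m, C) = Add(10, m) (Function('t')(m, C) = Add(m, 10) = Add(10, m))
Pow(Add(-5, Mul(Add(Function('t')(Mul(-4, Add(0, -2)), Function('G')(5)), Add(5, Mul(-1, 3))), Add(7, -5))), 2) = Pow(Add(-5, Mul(Add(Add(10, Mul(-4, Add(0, -2))), Add(5, Mul(-1, 3))), Add(7, -5))), 2) = Pow(Add(-5, Mul(Add(Add(10, Mul(-4, -2)), Add(5, -3)), 2)), 2) = Pow(Add(-5, Mul(Add(Add(10, 8), 2), 2)), 2) = Pow(Add(-5, Mul(Add(18, 2), 2)), 2) = Pow(Add(-5, Mul(20, 2)), 2) = Pow(Add(-5, 40), 2) = Pow(35, 2) = 1225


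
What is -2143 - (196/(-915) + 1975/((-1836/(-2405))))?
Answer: -2648629063/559980 ≈ -4729.9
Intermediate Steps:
-2143 - (196/(-915) + 1975/((-1836/(-2405)))) = -2143 - (196*(-1/915) + 1975/((-1836*(-1/2405)))) = -2143 - (-196/915 + 1975/(1836/2405)) = -2143 - (-196/915 + 1975*(2405/1836)) = -2143 - (-196/915 + 4749875/1836) = -2143 - 1*1448591923/559980 = -2143 - 1448591923/559980 = -2648629063/559980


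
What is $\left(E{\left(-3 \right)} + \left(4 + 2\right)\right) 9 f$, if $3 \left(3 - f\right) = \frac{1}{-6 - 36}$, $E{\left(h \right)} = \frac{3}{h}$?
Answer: $\frac{1895}{14} \approx 135.36$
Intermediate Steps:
$f = \frac{379}{126}$ ($f = 3 - \frac{1}{3 \left(-6 - 36\right)} = 3 - \frac{1}{3 \left(-42\right)} = 3 - - \frac{1}{126} = 3 + \frac{1}{126} = \frac{379}{126} \approx 3.0079$)
$\left(E{\left(-3 \right)} + \left(4 + 2\right)\right) 9 f = \left(\frac{3}{-3} + \left(4 + 2\right)\right) 9 \cdot \frac{379}{126} = \left(3 \left(- \frac{1}{3}\right) + 6\right) 9 \cdot \frac{379}{126} = \left(-1 + 6\right) 9 \cdot \frac{379}{126} = 5 \cdot 9 \cdot \frac{379}{126} = 45 \cdot \frac{379}{126} = \frac{1895}{14}$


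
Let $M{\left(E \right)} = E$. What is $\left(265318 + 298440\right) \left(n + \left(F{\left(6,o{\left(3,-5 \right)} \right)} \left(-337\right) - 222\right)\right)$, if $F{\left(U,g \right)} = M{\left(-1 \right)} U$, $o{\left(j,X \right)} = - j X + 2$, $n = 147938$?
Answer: $84415995404$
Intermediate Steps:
$o{\left(j,X \right)} = 2 - X j$ ($o{\left(j,X \right)} = - X j + 2 = 2 - X j$)
$F{\left(U,g \right)} = - U$
$\left(265318 + 298440\right) \left(n + \left(F{\left(6,o{\left(3,-5 \right)} \right)} \left(-337\right) - 222\right)\right) = \left(265318 + 298440\right) \left(147938 - \left(222 - \left(-1\right) 6 \left(-337\right)\right)\right) = 563758 \left(147938 - -1800\right) = 563758 \left(147938 + \left(2022 - 222\right)\right) = 563758 \left(147938 + 1800\right) = 563758 \cdot 149738 = 84415995404$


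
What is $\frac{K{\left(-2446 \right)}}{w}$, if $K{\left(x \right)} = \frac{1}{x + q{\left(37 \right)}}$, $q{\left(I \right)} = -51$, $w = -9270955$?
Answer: $\frac{1}{23149574635} \approx 4.3197 \cdot 10^{-11}$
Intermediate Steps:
$K{\left(x \right)} = \frac{1}{-51 + x}$ ($K{\left(x \right)} = \frac{1}{x - 51} = \frac{1}{-51 + x}$)
$\frac{K{\left(-2446 \right)}}{w} = \frac{1}{\left(-51 - 2446\right) \left(-9270955\right)} = \frac{1}{-2497} \left(- \frac{1}{9270955}\right) = \left(- \frac{1}{2497}\right) \left(- \frac{1}{9270955}\right) = \frac{1}{23149574635}$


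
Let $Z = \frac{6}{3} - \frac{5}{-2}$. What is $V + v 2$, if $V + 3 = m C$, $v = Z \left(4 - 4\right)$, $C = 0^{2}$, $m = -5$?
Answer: $-3$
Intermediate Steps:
$Z = \frac{9}{2}$ ($Z = 6 \cdot \frac{1}{3} - - \frac{5}{2} = 2 + \frac{5}{2} = \frac{9}{2} \approx 4.5$)
$C = 0$
$v = 0$ ($v = \frac{9 \left(4 - 4\right)}{2} = \frac{9}{2} \cdot 0 = 0$)
$V = -3$ ($V = -3 - 0 = -3 + 0 = -3$)
$V + v 2 = -3 + 0 \cdot 2 = -3 + 0 = -3$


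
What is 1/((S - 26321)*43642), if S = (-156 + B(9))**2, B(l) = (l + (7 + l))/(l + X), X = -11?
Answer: 2/180786985 ≈ 1.1063e-8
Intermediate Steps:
B(l) = (7 + 2*l)/(-11 + l) (B(l) = (l + (7 + l))/(l - 11) = (7 + 2*l)/(-11 + l))
S = 113569/4 (S = (-156 + (7 + 2*9)/(-11 + 9))**2 = (-156 + (7 + 18)/(-2))**2 = (-156 - 1/2*25)**2 = (-156 - 25/2)**2 = (-337/2)**2 = 113569/4 ≈ 28392.)
1/((S - 26321)*43642) = 1/((113569/4 - 26321)*43642) = (1/43642)/(8285/4) = (4/8285)*(1/43642) = 2/180786985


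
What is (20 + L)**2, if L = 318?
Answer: 114244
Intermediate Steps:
(20 + L)**2 = (20 + 318)**2 = 338**2 = 114244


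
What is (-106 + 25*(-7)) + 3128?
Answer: 2847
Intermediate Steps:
(-106 + 25*(-7)) + 3128 = (-106 - 175) + 3128 = -281 + 3128 = 2847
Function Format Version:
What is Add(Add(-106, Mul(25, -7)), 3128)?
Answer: 2847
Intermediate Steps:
Add(Add(-106, Mul(25, -7)), 3128) = Add(Add(-106, -175), 3128) = Add(-281, 3128) = 2847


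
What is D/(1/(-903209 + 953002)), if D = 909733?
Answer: 45298335269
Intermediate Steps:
D/(1/(-903209 + 953002)) = 909733/(1/(-903209 + 953002)) = 909733/(1/49793) = 909733*49793 = 45298335269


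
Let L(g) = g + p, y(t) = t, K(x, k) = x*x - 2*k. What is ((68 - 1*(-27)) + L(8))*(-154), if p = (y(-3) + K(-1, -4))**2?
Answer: -21406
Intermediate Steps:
K(x, k) = x**2 - 2*k
p = 36 (p = (-3 + ((-1)**2 - 2*(-4)))**2 = (-3 + (1 + 8))**2 = (-3 + 9)**2 = 6**2 = 36)
L(g) = 36 + g (L(g) = g + 36 = 36 + g)
((68 - 1*(-27)) + L(8))*(-154) = ((68 - 1*(-27)) + (36 + 8))*(-154) = ((68 + 27) + 44)*(-154) = (95 + 44)*(-154) = 139*(-154) = -21406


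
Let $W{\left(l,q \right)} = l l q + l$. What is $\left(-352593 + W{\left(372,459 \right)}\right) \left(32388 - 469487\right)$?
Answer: $-27609810732465$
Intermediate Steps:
$W{\left(l,q \right)} = l + q l^{2}$ ($W{\left(l,q \right)} = l^{2} q + l = q l^{2} + l = l + q l^{2}$)
$\left(-352593 + W{\left(372,459 \right)}\right) \left(32388 - 469487\right) = \left(-352593 + 372 \left(1 + 372 \cdot 459\right)\right) \left(32388 - 469487\right) = \left(-352593 + 372 \left(1 + 170748\right)\right) \left(-437099\right) = \left(-352593 + 372 \cdot 170749\right) \left(-437099\right) = \left(-352593 + 63518628\right) \left(-437099\right) = 63166035 \left(-437099\right) = -27609810732465$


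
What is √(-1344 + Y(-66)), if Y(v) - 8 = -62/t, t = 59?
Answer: I*√4654274/59 ≈ 36.566*I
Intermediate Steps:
Y(v) = 410/59 (Y(v) = 8 - 62/59 = 410/59)
√(-1344 + Y(-66)) = √(-1344 + 410/59) = √(-78886/59) = I*√4654274/59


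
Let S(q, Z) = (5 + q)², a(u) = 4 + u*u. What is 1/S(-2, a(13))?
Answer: ⅑ ≈ 0.11111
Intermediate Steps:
a(u) = 4 + u²
1/S(-2, a(13)) = 1/((5 - 2)²) = 1/(3²) = 1/9 = ⅑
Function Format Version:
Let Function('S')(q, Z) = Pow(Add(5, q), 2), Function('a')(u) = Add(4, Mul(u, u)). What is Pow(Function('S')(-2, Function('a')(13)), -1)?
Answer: Rational(1, 9) ≈ 0.11111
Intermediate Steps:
Function('a')(u) = Add(4, Pow(u, 2))
Pow(Function('S')(-2, Function('a')(13)), -1) = Pow(Pow(Add(5, -2), 2), -1) = Pow(Pow(3, 2), -1) = Pow(9, -1) = Rational(1, 9)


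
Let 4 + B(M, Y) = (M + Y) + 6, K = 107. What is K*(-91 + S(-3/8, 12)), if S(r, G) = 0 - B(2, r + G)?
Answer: -91271/8 ≈ -11409.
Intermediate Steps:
B(M, Y) = 2 + M + Y (B(M, Y) = -4 + ((M + Y) + 6) = -4 + (6 + M + Y) = 2 + M + Y)
S(r, G) = -4 - G - r (S(r, G) = 0 - (2 + 2 + (r + G)) = 0 - (2 + 2 + (G + r)) = 0 - (4 + G + r) = 0 + (-4 - G - r) = -4 - G - r)
K*(-91 + S(-3/8, 12)) = 107*(-91 + (-4 - 1*12 - (-3)/8)) = 107*(-91 + (-4 - 12 - (-3)/8)) = 107*(-91 + (-4 - 12 - 1*(-3/8))) = 107*(-91 + (-4 - 12 + 3/8)) = 107*(-91 - 125/8) = 107*(-853/8) = -91271/8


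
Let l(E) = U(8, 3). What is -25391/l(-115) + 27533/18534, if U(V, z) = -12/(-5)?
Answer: -392108929/37068 ≈ -10578.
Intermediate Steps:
U(V, z) = 12/5 (U(V, z) = -12*(-1/5) = 12/5)
l(E) = 12/5
-25391/l(-115) + 27533/18534 = -25391/12/5 + 27533/18534 = -25391*5/12 + 27533*(1/18534) = -126955/12 + 27533/18534 = -392108929/37068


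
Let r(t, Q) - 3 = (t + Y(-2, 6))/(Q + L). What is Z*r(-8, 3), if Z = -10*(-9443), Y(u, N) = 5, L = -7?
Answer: 708225/2 ≈ 3.5411e+5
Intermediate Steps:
r(t, Q) = 3 + (5 + t)/(-7 + Q) (r(t, Q) = 3 + (t + 5)/(Q - 7) = 3 + (5 + t)/(-7 + Q))
Z = 94430
Z*r(-8, 3) = 94430*((-16 - 8 + 3*3)/(-7 + 3)) = 94430*((-16 - 8 + 9)/(-4)) = 94430*(-¼*(-15)) = 94430*(15/4) = 708225/2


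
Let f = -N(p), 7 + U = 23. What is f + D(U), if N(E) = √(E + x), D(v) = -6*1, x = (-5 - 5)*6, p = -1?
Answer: -6 - I*√61 ≈ -6.0 - 7.8102*I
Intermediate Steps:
U = 16 (U = -7 + 23 = 16)
x = -60 (x = -10*6 = -60)
D(v) = -6
N(E) = √(-60 + E) (N(E) = √(E - 60) = √(-60 + E))
f = -I*√61 (f = -√(-60 - 1) = -√(-61) = -I*√61 ≈ -7.8102*I)
f + D(U) = -I*√61 - 6 = -6 - I*√61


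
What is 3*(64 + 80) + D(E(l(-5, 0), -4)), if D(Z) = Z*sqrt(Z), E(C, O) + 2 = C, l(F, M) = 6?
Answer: 440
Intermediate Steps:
E(C, O) = -2 + C
D(Z) = Z**(3/2)
3*(64 + 80) + D(E(l(-5, 0), -4)) = 3*(64 + 80) + (-2 + 6)**(3/2) = 3*144 + 4**(3/2) = 432 + 8 = 440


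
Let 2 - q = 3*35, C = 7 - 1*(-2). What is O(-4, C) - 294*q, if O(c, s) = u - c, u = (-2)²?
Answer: 30290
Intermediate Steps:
u = 4
C = 9 (C = 7 + 2 = 9)
O(c, s) = 4 - c
q = -103 (q = 2 - 3*35 = 2 - 1*105 = 2 - 105 = -103)
O(-4, C) - 294*q = (4 - 1*(-4)) - 294*(-103) = (4 + 4) + 30282 = 8 + 30282 = 30290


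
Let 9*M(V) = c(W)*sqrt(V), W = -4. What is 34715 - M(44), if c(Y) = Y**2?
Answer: 34715 - 32*sqrt(11)/9 ≈ 34703.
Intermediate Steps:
M(V) = 16*sqrt(V)/9 (M(V) = ((-4)**2*sqrt(V))/9 = (16*sqrt(V))/9 = 16*sqrt(V)/9)
34715 - M(44) = 34715 - 16*sqrt(44)/9 = 34715 - 16*2*sqrt(11)/9 = 34715 - 32*sqrt(11)/9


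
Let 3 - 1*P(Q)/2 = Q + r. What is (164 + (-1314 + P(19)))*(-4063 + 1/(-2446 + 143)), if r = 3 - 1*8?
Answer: 10966509480/2303 ≈ 4.7618e+6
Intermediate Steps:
r = -5 (r = 3 - 8 = -5)
P(Q) = 16 - 2*Q (P(Q) = 6 - 2*(Q - 5) = 6 - 2*(-5 + Q) = 6 + (10 - 2*Q) = 16 - 2*Q)
(164 + (-1314 + P(19)))*(-4063 + 1/(-2446 + 143)) = (164 + (-1314 + (16 - 2*19)))*(-4063 + 1/(-2446 + 143)) = (164 + (-1314 + (16 - 38)))*(-4063 + 1/(-2303)) = (164 + (-1314 - 22))*(-4063 - 1/2303) = (164 - 1336)*(-9357090/2303) = -1172*(-9357090/2303) = 10966509480/2303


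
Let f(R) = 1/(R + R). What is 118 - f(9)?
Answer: 2123/18 ≈ 117.94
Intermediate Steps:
f(R) = 1/(2*R)
118 - f(9) = 118 - 1/(2*9) = 118 - 1*1/18 = 118 - 1/18 = 2123/18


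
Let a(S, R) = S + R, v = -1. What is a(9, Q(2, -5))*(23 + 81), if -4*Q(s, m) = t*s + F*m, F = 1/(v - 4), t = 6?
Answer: 598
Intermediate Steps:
F = -⅕ (F = 1/(-1 - 4) = 1/(-5) = -⅕ ≈ -0.20000)
Q(s, m) = -3*s/2 + m/20 (Q(s, m) = -(6*s - m/5)/4 = -3*s/2 + m/20)
a(S, R) = R + S
a(9, Q(2, -5))*(23 + 81) = ((-3/2*2 + (1/20)*(-5)) + 9)*(23 + 81) = ((-3 - ¼) + 9)*104 = (-13/4 + 9)*104 = (23/4)*104 = 598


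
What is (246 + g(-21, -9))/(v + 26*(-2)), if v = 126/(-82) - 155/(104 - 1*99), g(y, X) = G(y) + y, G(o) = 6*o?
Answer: -4059/3466 ≈ -1.1711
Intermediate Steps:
g(y, X) = 7*y (g(y, X) = 6*y + y = 7*y)
v = -1334/41 (v = 126*(-1/82) - 155/(104 - 99) = -63/41 - 155/5 = -63/41 - 155*⅕ = -63/41 - 31 = -1334/41 ≈ -32.537)
(246 + g(-21, -9))/(v + 26*(-2)) = (246 + 7*(-21))/(-1334/41 + 26*(-2)) = (246 - 147)/(-1334/41 - 52) = 99/(-3466/41) = 99*(-41/3466) = -4059/3466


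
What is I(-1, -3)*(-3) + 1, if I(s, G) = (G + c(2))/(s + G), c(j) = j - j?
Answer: -5/4 ≈ -1.2500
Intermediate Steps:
c(j) = 0
I(s, G) = G/(G + s) (I(s, G) = (G + 0)/(s + G) = G/(G + s))
I(-1, -3)*(-3) + 1 = -3/(-3 - 1)*(-3) + 1 = -3/(-4)*(-3) + 1 = -3*(-1/4)*(-3) + 1 = (3/4)*(-3) + 1 = -9/4 + 1 = -5/4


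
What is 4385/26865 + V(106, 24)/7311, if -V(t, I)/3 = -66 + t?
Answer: 1922329/13094001 ≈ 0.14681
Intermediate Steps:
V(t, I) = 198 - 3*t (V(t, I) = -3*(-66 + t) = 198 - 3*t)
4385/26865 + V(106, 24)/7311 = 4385/26865 + (198 - 3*106)/7311 = 4385*(1/26865) + (198 - 318)*(1/7311) = 877/5373 - 120*1/7311 = 877/5373 - 40/2437 = 1922329/13094001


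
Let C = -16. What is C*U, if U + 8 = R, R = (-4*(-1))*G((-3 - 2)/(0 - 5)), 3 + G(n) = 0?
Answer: 320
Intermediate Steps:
G(n) = -3 (G(n) = -3 + 0 = -3)
R = -12 (R = -4*(-1)*(-3) = 4*(-3) = -12)
U = -20 (U = -8 - 12 = -20)
C*U = -16*(-20) = 320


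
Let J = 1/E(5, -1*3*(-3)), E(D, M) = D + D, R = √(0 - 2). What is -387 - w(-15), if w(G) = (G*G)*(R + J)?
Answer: -819/2 - 225*I*√2 ≈ -409.5 - 318.2*I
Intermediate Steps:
R = I*√2 (R = √(-2) = I*√2 ≈ 1.4142*I)
E(D, M) = 2*D
J = ⅒ (J = 1/(2*5) = 1/10 = ⅒ ≈ 0.10000)
w(G) = G²*(⅒ + I*√2) (w(G) = (G*G)*(I*√2 + ⅒) = G²*(⅒ + I*√2))
-387 - w(-15) = -387 - (-15)²*(⅒ + I*√2) = -387 - 225*(⅒ + I*√2) = -387 - (45/2 + 225*I*√2) = -387 + (-45/2 - 225*I*√2) = -819/2 - 225*I*√2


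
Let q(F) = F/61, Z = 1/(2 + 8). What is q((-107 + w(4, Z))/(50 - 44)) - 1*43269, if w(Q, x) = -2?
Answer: -15836563/366 ≈ -43269.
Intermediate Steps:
Z = ⅒ (Z = 1/10 = ⅒ ≈ 0.10000)
q(F) = F/61 (q(F) = F*(1/61) = F/61)
q((-107 + w(4, Z))/(50 - 44)) - 1*43269 = ((-107 - 2)/(50 - 44))/61 - 1*43269 = (-109/6)/61 - 43269 = (-109*⅙)/61 - 43269 = (1/61)*(-109/6) - 43269 = -109/366 - 43269 = -15836563/366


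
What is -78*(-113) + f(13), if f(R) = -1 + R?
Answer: 8826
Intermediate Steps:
-78*(-113) + f(13) = -78*(-113) + (-1 + 13) = 8814 + 12 = 8826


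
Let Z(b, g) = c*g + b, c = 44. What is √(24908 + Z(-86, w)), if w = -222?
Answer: √15054 ≈ 122.69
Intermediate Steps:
Z(b, g) = b + 44*g (Z(b, g) = 44*g + b = b + 44*g)
√(24908 + Z(-86, w)) = √(24908 + (-86 + 44*(-222))) = √(24908 + (-86 - 9768)) = √(24908 - 9854) = √15054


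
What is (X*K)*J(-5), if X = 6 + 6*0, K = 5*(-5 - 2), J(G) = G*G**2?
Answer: 26250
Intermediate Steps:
J(G) = G**3
K = -35 (K = 5*(-7) = -35)
X = 6 (X = 6 + 0 = 6)
(X*K)*J(-5) = (6*(-35))*(-5)**3 = -210*(-125) = 26250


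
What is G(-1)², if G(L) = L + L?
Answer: 4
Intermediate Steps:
G(L) = 2*L
G(-1)² = (2*(-1))² = (-2)² = 4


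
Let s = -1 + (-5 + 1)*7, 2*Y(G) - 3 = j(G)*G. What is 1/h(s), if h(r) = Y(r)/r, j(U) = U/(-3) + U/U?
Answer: 174/919 ≈ 0.18934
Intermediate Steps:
j(U) = 1 - U/3 (j(U) = U*(-1/3) + 1 = -U/3 + 1 = 1 - U/3)
Y(G) = 3/2 + G*(1 - G/3)/2 (Y(G) = 3/2 + ((1 - G/3)*G)/2 = 3/2 + (G*(1 - G/3))/2 = 3/2 + G*(1 - G/3)/2)
s = -29 (s = -1 - 4*7 = -1 - 28 = -29)
h(r) = (3/2 - r*(-3 + r)/6)/r
1/h(s) = 1/((1/6)*(9 - 1*(-29)*(-3 - 29))/(-29)) = 1/((1/6)*(-1/29)*(9 - 1*(-29)*(-32))) = 1/((1/6)*(-1/29)*(9 - 928)) = 1/((1/6)*(-1/29)*(-919)) = 1/(919/174) = 174/919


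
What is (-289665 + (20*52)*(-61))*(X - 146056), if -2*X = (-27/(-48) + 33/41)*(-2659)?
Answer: 66821713433645/1312 ≈ 5.0931e+10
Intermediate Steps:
X = 2385123/1312 (X = -(-27/(-48) + 33/41)*(-2659)/2 = -(-27*(-1/48) + 33*(1/41))*(-2659)/2 = -(9/16 + 33/41)*(-2659)/2 = -897*(-2659)/1312 = -½*(-2385123/656) = 2385123/1312 ≈ 1817.9)
(-289665 + (20*52)*(-61))*(X - 146056) = (-289665 + (20*52)*(-61))*(2385123/1312 - 146056) = (-289665 + 1040*(-61))*(-189240349/1312) = (-289665 - 63440)*(-189240349/1312) = -353105*(-189240349/1312) = 66821713433645/1312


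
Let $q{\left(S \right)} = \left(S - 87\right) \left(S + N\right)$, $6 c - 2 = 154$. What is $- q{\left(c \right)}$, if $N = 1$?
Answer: $1647$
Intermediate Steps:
$c = 26$ ($c = \frac{1}{3} + \frac{1}{6} \cdot 154 = \frac{1}{3} + \frac{77}{3} = 26$)
$q{\left(S \right)} = \left(1 + S\right) \left(-87 + S\right)$ ($q{\left(S \right)} = \left(S - 87\right) \left(S + 1\right) = \left(S - 87\right) \left(1 + S\right) = \left(-87 + S\right) \left(1 + S\right) = \left(1 + S\right) \left(-87 + S\right)$)
$- q{\left(c \right)} = - (-87 + 26^{2} - 2236) = - (-87 + 676 - 2236) = \left(-1\right) \left(-1647\right) = 1647$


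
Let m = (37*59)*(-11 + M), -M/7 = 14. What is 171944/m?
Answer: -171944/237947 ≈ -0.72261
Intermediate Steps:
M = -98 (M = -7*14 = -98)
m = -237947 (m = (37*59)*(-11 - 98) = 2183*(-109) = -237947)
171944/m = 171944/(-237947) = 171944*(-1/237947) = -171944/237947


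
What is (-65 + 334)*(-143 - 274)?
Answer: -112173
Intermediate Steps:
(-65 + 334)*(-143 - 274) = 269*(-417) = -112173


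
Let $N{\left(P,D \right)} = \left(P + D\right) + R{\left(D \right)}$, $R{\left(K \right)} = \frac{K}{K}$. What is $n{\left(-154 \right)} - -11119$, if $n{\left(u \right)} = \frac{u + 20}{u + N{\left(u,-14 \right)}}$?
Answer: $\frac{3569333}{321} \approx 11119.0$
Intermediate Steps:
$R{\left(K \right)} = 1$
$N{\left(P,D \right)} = 1 + D + P$ ($N{\left(P,D \right)} = \left(P + D\right) + 1 = \left(D + P\right) + 1 = 1 + D + P$)
$n{\left(u \right)} = \frac{20 + u}{-13 + 2 u}$ ($n{\left(u \right)} = \frac{u + 20}{u + \left(1 - 14 + u\right)} = \frac{20 + u}{u + \left(-13 + u\right)} = \frac{20 + u}{-13 + 2 u}$)
$n{\left(-154 \right)} - -11119 = \frac{20 - 154}{-13 + 2 \left(-154\right)} - -11119 = \frac{1}{-13 - 308} \left(-134\right) + 11119 = \frac{1}{-321} \left(-134\right) + 11119 = \left(- \frac{1}{321}\right) \left(-134\right) + 11119 = \frac{134}{321} + 11119 = \frac{3569333}{321}$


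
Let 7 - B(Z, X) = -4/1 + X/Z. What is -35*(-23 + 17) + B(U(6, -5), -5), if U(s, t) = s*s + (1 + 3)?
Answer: 1769/8 ≈ 221.13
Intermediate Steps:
U(s, t) = 4 + s**2 (U(s, t) = s**2 + 4 = 4 + s**2)
B(Z, X) = 11 - X/Z (B(Z, X) = 7 - (-4/1 + X/Z) = 7 - (-4*1 + X/Z) = 7 - (-4 + X/Z) = 7 + (4 - X/Z) = 11 - X/Z)
-35*(-23 + 17) + B(U(6, -5), -5) = -35*(-23 + 17) + (11 - 1*(-5)/(4 + 6**2)) = -35*(-6) + (11 - 1*(-5)/(4 + 36)) = 210 + (11 - 1*(-5)/40) = 210 + (11 - 1*(-5)*1/40) = 210 + (11 + 1/8) = 210 + 89/8 = 1769/8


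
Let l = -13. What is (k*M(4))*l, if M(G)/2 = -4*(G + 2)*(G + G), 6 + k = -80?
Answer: -429312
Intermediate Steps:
k = -86 (k = -6 - 80 = -86)
M(G) = -16*G*(2 + G) (M(G) = 2*(-4*(G + 2)*(G + G)) = 2*(-4*(2 + G)*2*G) = 2*(-8*G*(2 + G)) = -16*G*(2 + G))
(k*M(4))*l = -(-1376)*4*(2 + 4)*(-13) = -(-1376)*4*6*(-13) = -86*(-384)*(-13) = 33024*(-13) = -429312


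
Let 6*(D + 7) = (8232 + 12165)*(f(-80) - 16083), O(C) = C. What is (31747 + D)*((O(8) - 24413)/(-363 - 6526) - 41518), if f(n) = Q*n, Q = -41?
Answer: 24876857010640349/13778 ≈ 1.8055e+12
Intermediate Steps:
f(n) = -41*n
D = -87047611/2 (D = -7 + ((8232 + 12165)*(-41*(-80) - 16083))/6 = -7 + (20397*(3280 - 16083))/6 = -7 + (20397*(-12803))/6 = -7 + (1/6)*(-261142791) = -7 - 87047597/2 = -87047611/2 ≈ -4.3524e+7)
(31747 + D)*((O(8) - 24413)/(-363 - 6526) - 41518) = (31747 - 87047611/2)*((8 - 24413)/(-363 - 6526) - 41518) = -86984117*(-24405/(-6889) - 41518)/2 = -86984117*(-24405*(-1/6889) - 41518)/2 = -86984117*(24405/6889 - 41518)/2 = -86984117/2*(-285993097/6889) = 24876857010640349/13778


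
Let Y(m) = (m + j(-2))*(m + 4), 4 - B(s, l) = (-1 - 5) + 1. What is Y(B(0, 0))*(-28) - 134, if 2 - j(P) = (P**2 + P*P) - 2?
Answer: -1954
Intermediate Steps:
j(P) = 4 - 2*P**2 (j(P) = 2 - ((P**2 + P*P) - 2) = 2 - ((P**2 + P**2) - 2) = 2 - (2*P**2 - 2) = 2 - (-2 + 2*P**2) = 2 + (2 - 2*P**2) = 4 - 2*P**2)
B(s, l) = 9 (B(s, l) = 4 - ((-1 - 5) + 1) = 4 - (-6 + 1) = 4 - 1*(-5) = 4 + 5 = 9)
Y(m) = (-4 + m)*(4 + m) (Y(m) = (m + (4 - 2*(-2)**2))*(m + 4) = (m + (4 - 2*4))*(4 + m) = (m + (4 - 8))*(4 + m) = (m - 4)*(4 + m) = (-4 + m)*(4 + m))
Y(B(0, 0))*(-28) - 134 = (-16 + 9**2)*(-28) - 134 = (-16 + 81)*(-28) - 134 = 65*(-28) - 134 = -1820 - 134 = -1954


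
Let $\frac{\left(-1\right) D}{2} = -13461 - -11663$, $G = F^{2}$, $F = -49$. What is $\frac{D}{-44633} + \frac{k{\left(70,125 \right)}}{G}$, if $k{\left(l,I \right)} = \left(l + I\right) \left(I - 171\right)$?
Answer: $- \frac{408992006}{107163833} \approx -3.8165$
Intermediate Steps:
$k{\left(l,I \right)} = \left(-171 + I\right) \left(I + l\right)$ ($k{\left(l,I \right)} = \left(I + l\right) \left(-171 + I\right) = \left(-171 + I\right) \left(I + l\right)$)
$G = 2401$ ($G = \left(-49\right)^{2} = 2401$)
$D = 3596$ ($D = - 2 \left(-13461 - -11663\right) = - 2 \left(-13461 + 11663\right) = \left(-2\right) \left(-1798\right) = 3596$)
$\frac{D}{-44633} + \frac{k{\left(70,125 \right)}}{G} = \frac{3596}{-44633} + \frac{125^{2} - 21375 - 11970 + 125 \cdot 70}{2401} = 3596 \left(- \frac{1}{44633}\right) + \left(15625 - 21375 - 11970 + 8750\right) \frac{1}{2401} = - \frac{3596}{44633} - \frac{8970}{2401} = - \frac{408992006}{107163833}$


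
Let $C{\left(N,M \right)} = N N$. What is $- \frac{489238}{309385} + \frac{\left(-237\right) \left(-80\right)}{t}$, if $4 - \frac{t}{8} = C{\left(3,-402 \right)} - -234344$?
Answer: $- \frac{115385678512}{72504065365} \approx -1.5914$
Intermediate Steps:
$C{\left(N,M \right)} = N^{2}$
$t = -1874792$ ($t = 32 - 8 \left(3^{2} - -234344\right) = 32 - 8 \left(9 + 234344\right) = 32 - 1874824 = -1874792$)
$- \frac{489238}{309385} + \frac{\left(-237\right) \left(-80\right)}{t} = - \frac{489238}{309385} + \frac{\left(-237\right) \left(-80\right)}{-1874792} = \left(-489238\right) \frac{1}{309385} + 18960 \left(- \frac{1}{1874792}\right) = - \frac{489238}{309385} - \frac{2370}{234349} = - \frac{115385678512}{72504065365}$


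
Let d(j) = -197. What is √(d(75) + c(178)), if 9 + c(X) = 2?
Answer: 2*I*√51 ≈ 14.283*I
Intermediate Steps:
c(X) = -7 (c(X) = -9 + 2 = -7)
√(d(75) + c(178)) = √(-197 - 7) = √(-204) = 2*I*√51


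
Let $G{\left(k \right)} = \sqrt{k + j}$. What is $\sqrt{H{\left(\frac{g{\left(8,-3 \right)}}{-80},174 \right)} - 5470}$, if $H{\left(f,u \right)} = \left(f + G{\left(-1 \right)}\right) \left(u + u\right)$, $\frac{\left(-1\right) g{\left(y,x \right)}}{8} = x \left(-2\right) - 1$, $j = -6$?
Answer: $2 \sqrt{-1324 + 87 i \sqrt{7}} \approx 6.3023 + 73.046 i$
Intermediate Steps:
$G{\left(k \right)} = \sqrt{-6 + k}$ ($G{\left(k \right)} = \sqrt{k - 6} = \sqrt{-6 + k}$)
$g{\left(y,x \right)} = 8 + 16 x$ ($g{\left(y,x \right)} = - 8 \left(x \left(-2\right) - 1\right) = - 8 \left(- 2 x - 1\right) = - 8 \left(-1 - 2 x\right) = 8 + 16 x$)
$H{\left(f,u \right)} = 2 u \left(f + i \sqrt{7}\right)$ ($H{\left(f,u \right)} = \left(f + \sqrt{-6 - 1}\right) \left(u + u\right) = \left(f + \sqrt{-7}\right) 2 u = \left(f + i \sqrt{7}\right) 2 u = 2 u \left(f + i \sqrt{7}\right)$)
$\sqrt{H{\left(\frac{g{\left(8,-3 \right)}}{-80},174 \right)} - 5470} = \sqrt{2 \cdot 174 \left(\frac{8 + 16 \left(-3\right)}{-80} + i \sqrt{7}\right) - 5470} = \sqrt{2 \cdot 174 \left(\left(8 - 48\right) \left(- \frac{1}{80}\right) + i \sqrt{7}\right) - 5470} = \sqrt{2 \cdot 174 \left(\left(-40\right) \left(- \frac{1}{80}\right) + i \sqrt{7}\right) - 5470} = \sqrt{2 \cdot 174 \left(\frac{1}{2} + i \sqrt{7}\right) - 5470} = \sqrt{\left(174 + 348 i \sqrt{7}\right) - 5470} = \sqrt{-5296 + 348 i \sqrt{7}}$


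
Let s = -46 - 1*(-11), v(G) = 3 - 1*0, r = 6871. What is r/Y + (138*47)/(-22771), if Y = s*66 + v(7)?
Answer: -171422743/52532697 ≈ -3.2632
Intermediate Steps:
v(G) = 3 (v(G) = 3 + 0 = 3)
s = -35 (s = -46 + 11 = -35)
Y = -2307 (Y = -35*66 + 3 = -2310 + 3 = -2307)
r/Y + (138*47)/(-22771) = 6871/(-2307) + (138*47)/(-22771) = 6871*(-1/2307) + 6486*(-1/22771) = -6871/2307 - 6486/22771 = -171422743/52532697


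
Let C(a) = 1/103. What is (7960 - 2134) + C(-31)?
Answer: 600079/103 ≈ 5826.0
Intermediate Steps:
C(a) = 1/103
(7960 - 2134) + C(-31) = (7960 - 2134) + 1/103 = 5826 + 1/103 = 600079/103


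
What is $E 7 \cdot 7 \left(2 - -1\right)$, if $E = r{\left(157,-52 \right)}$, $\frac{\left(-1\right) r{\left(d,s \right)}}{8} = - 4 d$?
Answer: $738528$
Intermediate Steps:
$r{\left(d,s \right)} = 32 d$ ($r{\left(d,s \right)} = - 8 \left(- 4 d\right) = 32 d$)
$E = 5024$ ($E = 32 \cdot 157 = 5024$)
$E 7 \cdot 7 \left(2 - -1\right) = 5024 \cdot 7 \cdot 7 \left(2 - -1\right) = 5024 \cdot 49 \left(2 + 1\right) = 5024 \cdot 49 \cdot 3 = 5024 \cdot 147 = 738528$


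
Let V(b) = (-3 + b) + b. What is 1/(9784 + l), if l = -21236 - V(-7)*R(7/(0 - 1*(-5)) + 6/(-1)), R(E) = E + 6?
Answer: -5/57141 ≈ -8.7503e-5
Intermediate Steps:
V(b) = -3 + 2*b
R(E) = 6 + E
l = -106061/5 (l = -21236 - (-3 + 2*(-7))*(6 + (7/(0 - 1*(-5)) + 6/(-1))) = -21236 - (-3 - 14)*(6 + (7/(0 + 5) + 6*(-1))) = -21236 - (-17)*(6 + (7/5 - 6)) = -21236 - (-17)*(6 - 23/5) = -21236 - (-17)*7/5 = -21236 - 1*(-119/5) = -21236 + 119/5 = -106061/5 ≈ -21212.)
1/(9784 + l) = 1/(9784 - 106061/5) = 1/(-57141/5) = -5/57141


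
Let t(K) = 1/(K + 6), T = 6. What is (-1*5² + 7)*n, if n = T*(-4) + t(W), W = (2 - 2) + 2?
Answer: 1719/4 ≈ 429.75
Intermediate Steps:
W = 2 (W = 0 + 2 = 2)
t(K) = 1/(6 + K)
n = -191/8 (n = 6*(-4) + 1/(6 + 2) = -24 + 1/8 = -24 + ⅛ = -191/8 ≈ -23.875)
(-1*5² + 7)*n = (-1*5² + 7)*(-191/8) = (-1*25 + 7)*(-191/8) = (-25 + 7)*(-191/8) = -18*(-191/8) = 1719/4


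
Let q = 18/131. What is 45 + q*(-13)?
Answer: 5661/131 ≈ 43.214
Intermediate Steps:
q = 18/131 (q = 18*(1/131) = 18/131 ≈ 0.13740)
45 + q*(-13) = 45 + (18/131)*(-13) = 45 - 234/131 = 5661/131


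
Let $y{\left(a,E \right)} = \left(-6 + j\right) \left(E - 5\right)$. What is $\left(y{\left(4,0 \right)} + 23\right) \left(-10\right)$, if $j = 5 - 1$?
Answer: $-330$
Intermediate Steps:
$j = 4$
$y{\left(a,E \right)} = 10 - 2 E$ ($y{\left(a,E \right)} = \left(-6 + 4\right) \left(E - 5\right) = - 2 \left(-5 + E\right) = 10 - 2 E$)
$\left(y{\left(4,0 \right)} + 23\right) \left(-10\right) = \left(\left(10 - 0\right) + 23\right) \left(-10\right) = \left(\left(10 + 0\right) + 23\right) \left(-10\right) = \left(10 + 23\right) \left(-10\right) = 33 \left(-10\right) = -330$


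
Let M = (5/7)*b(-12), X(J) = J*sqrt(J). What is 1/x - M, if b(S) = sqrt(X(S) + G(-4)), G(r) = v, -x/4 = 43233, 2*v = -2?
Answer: -1/172932 - 5*sqrt(-1 - 24*I*sqrt(3))/7 ≈ -3.2175 + 3.2958*I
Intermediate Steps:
v = -1 (v = (1/2)*(-2) = -1)
X(J) = J**(3/2)
x = -172932 (x = -4*43233 = -172932)
G(r) = -1
b(S) = sqrt(-1 + S**(3/2)) (b(S) = sqrt(S**(3/2) - 1) = sqrt(-1 + S**(3/2)))
M = 5*sqrt(-1 - 24*I*sqrt(3))/7 (M = (5/7)*sqrt(-1 + (-12)**(3/2)) = (5*(1/7))*sqrt(-1 - 24*I*sqrt(3)) = 5*sqrt(-1 - 24*I*sqrt(3))/7 ≈ 3.2175 - 3.2958*I)
1/x - M = 1/(-172932) - 5*sqrt(-1 - 24*I*sqrt(3))/7 = -1/172932 - 5*sqrt(-1 - 24*I*sqrt(3))/7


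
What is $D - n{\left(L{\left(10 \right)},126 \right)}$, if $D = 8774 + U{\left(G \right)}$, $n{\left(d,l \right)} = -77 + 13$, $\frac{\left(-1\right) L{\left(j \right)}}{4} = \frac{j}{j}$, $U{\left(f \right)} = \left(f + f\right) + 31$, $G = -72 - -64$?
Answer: $8853$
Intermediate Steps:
$G = -8$ ($G = -72 + 64 = -8$)
$U{\left(f \right)} = 31 + 2 f$ ($U{\left(f \right)} = 2 f + 31 = 31 + 2 f$)
$L{\left(j \right)} = -4$ ($L{\left(j \right)} = - 4 \frac{j}{j} = \left(-4\right) 1 = -4$)
$n{\left(d,l \right)} = -64$
$D = 8789$ ($D = 8774 + \left(31 + 2 \left(-8\right)\right) = 8774 + \left(31 - 16\right) = 8774 + 15 = 8789$)
$D - n{\left(L{\left(10 \right)},126 \right)} = 8789 - -64 = 8789 + 64 = 8853$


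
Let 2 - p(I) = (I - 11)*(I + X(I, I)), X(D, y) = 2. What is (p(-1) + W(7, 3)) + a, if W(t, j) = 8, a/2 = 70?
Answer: 162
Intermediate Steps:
a = 140 (a = 2*70 = 140)
p(I) = 2 - (-11 + I)*(2 + I) (p(I) = 2 - (I - 11)*(I + 2) = 2 - (-11 + I)*(2 + I))
(p(-1) + W(7, 3)) + a = ((24 - 1*(-1)**2 + 9*(-1)) + 8) + 140 = ((24 - 1*1 - 9) + 8) + 140 = ((24 - 1 - 9) + 8) + 140 = (14 + 8) + 140 = 22 + 140 = 162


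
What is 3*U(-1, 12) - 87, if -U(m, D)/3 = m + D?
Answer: -186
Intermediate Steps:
U(m, D) = -3*D - 3*m (U(m, D) = -3*(m + D) = -3*(D + m) = -3*D - 3*m)
3*U(-1, 12) - 87 = 3*(-3*12 - 3*(-1)) - 87 = 3*(-36 + 3) - 87 = 3*(-33) - 87 = -99 - 87 = -186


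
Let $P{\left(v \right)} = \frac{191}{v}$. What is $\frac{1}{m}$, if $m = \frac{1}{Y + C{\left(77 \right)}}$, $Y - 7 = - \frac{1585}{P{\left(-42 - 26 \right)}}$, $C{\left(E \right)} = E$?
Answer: $\frac{123824}{191} \approx 648.29$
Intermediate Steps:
$Y = \frac{109117}{191}$ ($Y = 7 - \frac{1585}{191 \frac{1}{-42 - 26}} = 7 - \frac{1585}{191 \frac{1}{-68}} = 7 - \frac{1585}{191 \left(- \frac{1}{68}\right)} = 7 - \frac{1585}{- \frac{191}{68}} = 7 - - \frac{107780}{191} = 7 + \frac{107780}{191} = \frac{109117}{191} \approx 571.29$)
$m = \frac{191}{123824}$ ($m = \frac{1}{\frac{109117}{191} + 77} = \frac{1}{\frac{123824}{191}} = \frac{191}{123824} \approx 0.0015425$)
$\frac{1}{m} = \frac{1}{\frac{191}{123824}} = \frac{123824}{191}$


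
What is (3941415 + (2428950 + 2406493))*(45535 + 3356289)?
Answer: 29857326188992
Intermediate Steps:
(3941415 + (2428950 + 2406493))*(45535 + 3356289) = (3941415 + 4835443)*3401824 = 8776858*3401824 = 29857326188992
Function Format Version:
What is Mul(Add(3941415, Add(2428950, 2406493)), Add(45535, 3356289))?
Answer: 29857326188992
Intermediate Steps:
Mul(Add(3941415, Add(2428950, 2406493)), Add(45535, 3356289)) = Mul(Add(3941415, 4835443), 3401824) = Mul(8776858, 3401824) = 29857326188992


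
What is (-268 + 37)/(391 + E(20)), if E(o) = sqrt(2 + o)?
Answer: -4301/7279 + 11*sqrt(22)/7279 ≈ -0.58379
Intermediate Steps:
(-268 + 37)/(391 + E(20)) = (-268 + 37)/(391 + sqrt(2 + 20)) = -231/(391 + sqrt(22))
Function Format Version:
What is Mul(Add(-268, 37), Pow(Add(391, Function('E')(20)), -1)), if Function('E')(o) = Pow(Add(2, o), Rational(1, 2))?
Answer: Add(Rational(-4301, 7279), Mul(Rational(11, 7279), Pow(22, Rational(1, 2)))) ≈ -0.58379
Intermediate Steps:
Mul(Add(-268, 37), Pow(Add(391, Function('E')(20)), -1)) = Mul(Add(-268, 37), Pow(Add(391, Pow(Add(2, 20), Rational(1, 2))), -1)) = Mul(-231, Pow(Add(391, Pow(22, Rational(1, 2))), -1))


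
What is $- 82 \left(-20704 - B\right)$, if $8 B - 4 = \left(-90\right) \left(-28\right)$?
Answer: $1723599$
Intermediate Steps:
$B = \frac{631}{2}$ ($B = \frac{1}{2} + \frac{\left(-90\right) \left(-28\right)}{8} = \frac{1}{2} + \frac{1}{8} \cdot 2520 = \frac{1}{2} + 315 = \frac{631}{2} \approx 315.5$)
$- 82 \left(-20704 - B\right) = - 82 \left(-20704 - \frac{631}{2}\right) = \left(-82\right) \left(- \frac{42039}{2}\right) = 1723599$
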